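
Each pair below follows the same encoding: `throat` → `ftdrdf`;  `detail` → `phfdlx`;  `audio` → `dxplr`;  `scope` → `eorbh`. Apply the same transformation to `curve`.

The shift depends on letter class: consonant t→f is +12, but vowel o→r is +3. The rule splits by letter class: vowels +3, consonants +12.
On curve: c(cons)+12=o, u(vowel)+3=x, r(cons)+12=d, v(cons)+12=h, e(vowel)+3=h.

oxdhh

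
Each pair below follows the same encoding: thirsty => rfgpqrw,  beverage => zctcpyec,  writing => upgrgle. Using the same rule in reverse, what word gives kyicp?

maker

Compare letters: t→r is +24, h→f is +24, i→g is +24 — a constant shift. This is a Caesar cipher with shift 24.
Undoing it on kyicp: k−24=m, y−24=a, i−24=k, c−24=e, p−24=r.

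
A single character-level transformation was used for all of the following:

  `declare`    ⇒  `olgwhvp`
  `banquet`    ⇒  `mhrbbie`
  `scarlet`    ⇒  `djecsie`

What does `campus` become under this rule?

A repeating key of period 3 is used — shifts +11, +7, +4 over and over.
Applying it to campus: c+11=n, a+7=h, m+4=q, p+11=a, u+7=b, s+4=w.

nhqabw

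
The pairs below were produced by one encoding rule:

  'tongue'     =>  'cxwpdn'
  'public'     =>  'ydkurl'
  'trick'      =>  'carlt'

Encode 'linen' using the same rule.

urwnw

Each letter is shifted forward by 9 in the alphabet (a Caesar shift of +9).
For linen: l+9=u, i+9=r, n+9=w, e+9=n, n+9=w.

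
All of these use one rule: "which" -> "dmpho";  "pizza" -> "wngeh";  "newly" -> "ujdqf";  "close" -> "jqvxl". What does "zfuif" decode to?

Shifts by position in which: pos 0: w→d (+7), pos 1: h→m (+5), pos 2: i→p (+7), pos 3: c→h (+5) — repeating every 2. It's a Vigenère-style cipher with numeric key [7,5]: position i shifts by key[i mod 2].
Undoing it on zfuif: z−7=s, f−5=a, u−7=n, i−5=d, f−7=y.

sandy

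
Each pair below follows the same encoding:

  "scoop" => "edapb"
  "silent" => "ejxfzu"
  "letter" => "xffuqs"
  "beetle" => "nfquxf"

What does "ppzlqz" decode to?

donkey

It's a Vigenère-style cipher with numeric key [12,1]: position i shifts by key[i mod 2].
Undoing it on ppzlqz: p−12=d, p−1=o, z−12=n, l−1=k, q−12=e, z−1=y.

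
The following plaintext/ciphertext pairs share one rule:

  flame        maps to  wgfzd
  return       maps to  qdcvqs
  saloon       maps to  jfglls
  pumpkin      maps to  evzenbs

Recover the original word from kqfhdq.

drawer

f(5)→w(22) and l(11)→g(6) fit y≡19x+5 (mod 26); the inverse of 19 mod 26 is 11. This is an affine cipher: with a=0,…,z=25, each position x becomes (19x+5) mod 26.
Decoding kqfhdq: k(10)→11·(10−5)≡3=d; q(16)→11·(16−5)≡17=r; f(5)→11·(5−5)≡0=a; h(7)→11·(7−5)≡22=w; d(3)→11·(3−5)≡4=e; q(16)→11·(16−5)≡17=r (all mod 26).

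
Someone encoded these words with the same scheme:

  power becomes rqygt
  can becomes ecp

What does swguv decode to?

quest

Each letter is shifted forward by 2 in the alphabet (a Caesar shift of +2).
Decoding swguv: s−2=q, w−2=u, g−2=e, u−2=s, v−2=t.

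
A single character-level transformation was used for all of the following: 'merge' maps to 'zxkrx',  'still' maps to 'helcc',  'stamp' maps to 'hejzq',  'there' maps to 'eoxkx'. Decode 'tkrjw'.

m(12)→z(25) and e(4)→x(23) fit y≡23x+9 (mod 26); the inverse of 23 mod 26 is 17. Treating letters as 0–25, the rule is x ↦ 23x + 9 (mod 26).
Undoing it on tkrjw: t(19)→17·(19−9)≡14=o; k(10)→17·(10−9)≡17=r; r(17)→17·(17−9)≡6=g; j(9)→17·(9−9)≡0=a; w(22)→17·(22−9)≡13=n (all mod 26).

organ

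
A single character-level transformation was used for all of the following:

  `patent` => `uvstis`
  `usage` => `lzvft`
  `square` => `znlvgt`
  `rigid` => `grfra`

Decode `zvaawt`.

p(15)→u(20) and a(0)→v(21) fit y≡19x+21 (mod 26); the inverse of 19 mod 26 is 11. This is an affine cipher: with a=0,…,z=25, each position x becomes (19x+21) mod 26.
Decoding zvaawt: z(25)→11·(25−21)≡18=s; v(21)→11·(21−21)≡0=a; a(0)→11·(0−21)≡3=d; a(0)→11·(0−21)≡3=d; w(22)→11·(22−21)≡11=l; t(19)→11·(19−21)≡4=e (all mod 26).

saddle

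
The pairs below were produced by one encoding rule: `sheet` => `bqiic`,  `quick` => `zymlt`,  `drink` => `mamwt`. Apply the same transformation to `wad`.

Vowels shift forward by 4 and consonants shift forward by 9.
On wad: w(cons)+9=f, a(vowel)+4=e, d(cons)+9=m.

fem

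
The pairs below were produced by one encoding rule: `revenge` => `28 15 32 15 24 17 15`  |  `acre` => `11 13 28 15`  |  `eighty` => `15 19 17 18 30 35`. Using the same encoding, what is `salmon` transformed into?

29 11 22 23 25 24

r is letter #18 and maps to 28: an offset of 10. Letters become their 1-based position plus 10 (so a→11, b→12, …).
On salmon: s=19→29, a=1→11, l=12→22, m=13→23, o=15→25, n=14→24.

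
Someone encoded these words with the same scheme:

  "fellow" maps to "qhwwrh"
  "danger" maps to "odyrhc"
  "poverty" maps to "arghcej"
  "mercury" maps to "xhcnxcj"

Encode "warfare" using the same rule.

hdcqdch

The shift depends on letter class: consonant f→q is +11, but vowel e→h is +3. The rule splits by letter class: vowels +3, consonants +11.
For warfare: w(cons)+11=h, a(vowel)+3=d, r(cons)+11=c, f(cons)+11=q, a(vowel)+3=d, r(cons)+11=c, e(vowel)+3=h.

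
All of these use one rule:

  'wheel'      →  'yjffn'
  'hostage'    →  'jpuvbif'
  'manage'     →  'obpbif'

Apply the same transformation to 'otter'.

Vowels shift forward by 1 and consonants shift forward by 2.
For otter: o(vowel)+1=p, t(cons)+2=v, t(cons)+2=v, e(vowel)+1=f, r(cons)+2=t.

pvvft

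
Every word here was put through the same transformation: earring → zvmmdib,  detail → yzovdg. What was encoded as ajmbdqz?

Compare letters: e→z is +21, a→v is +21, r→m is +21 — a constant shift. Each letter is shifted forward by 21 in the alphabet (a Caesar shift of +21).
Reversing it on ajmbdqz: a−21=f, j−21=o, m−21=r, b−21=g, d−21=i, q−21=v, z−21=e.

forgive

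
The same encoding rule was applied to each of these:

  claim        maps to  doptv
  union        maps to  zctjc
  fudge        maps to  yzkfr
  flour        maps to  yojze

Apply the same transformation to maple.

vpqor

Each letter's alphabet position (a=0..z=25) is mapped through 7·x+15 mod 26 — an affine cipher.
Applying it to maple: m(12)→7·12+15≡21=v; a(0)→7·0+15≡15=p; p(15)→7·15+15≡16=q; l(11)→7·11+15≡14=o; e(4)→7·4+15≡17=r (all mod 26).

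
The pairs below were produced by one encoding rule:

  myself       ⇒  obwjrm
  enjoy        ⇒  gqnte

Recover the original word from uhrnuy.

senior

Each letter shifts forward by (position + 2), i.e. 2, 3, 4, … — the shift grows by one for each successive letter.
Reversing it on uhrnuy: u−2=s, h−3=e, r−4=n, n−5=i, u−6=o, y−7=r.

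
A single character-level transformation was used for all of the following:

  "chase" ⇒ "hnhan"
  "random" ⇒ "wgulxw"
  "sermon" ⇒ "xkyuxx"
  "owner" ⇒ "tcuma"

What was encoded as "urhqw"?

plain

Each letter shifts forward by (position + 5), i.e. 5, 6, 7, … — the shift grows by one for each successive letter.
Reversing it on urhqw: u−5=p, r−6=l, h−7=a, q−8=i, w−9=n.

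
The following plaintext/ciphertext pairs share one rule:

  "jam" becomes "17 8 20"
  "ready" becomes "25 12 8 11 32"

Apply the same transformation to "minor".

20 16 21 22 25

j is letter #10 and maps to 17: an offset of 7. Each letter is replaced by its alphabet position (a=1..z=26) + 7.
On minor: m=13→20, i=9→16, n=14→21, o=15→22, r=18→25.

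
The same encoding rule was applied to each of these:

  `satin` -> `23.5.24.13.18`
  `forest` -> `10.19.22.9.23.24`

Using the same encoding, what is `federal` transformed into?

10.9.8.9.22.5.16

s is letter #19 and maps to 23: an offset of 4. The number is (letter's place in the alphabet, a=1) + 4.
Applying it to federal: f=6→10, e=5→9, d=4→8, e=5→9, r=18→22, a=1→5, l=12→16.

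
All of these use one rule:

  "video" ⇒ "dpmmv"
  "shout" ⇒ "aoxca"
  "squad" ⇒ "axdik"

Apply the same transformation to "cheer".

Shifts by position in video: pos 0: v→d (+8), pos 1: i→p (+7), pos 2: d→m (+9), pos 3: e→m (+8), pos 4: o→v (+7) — repeating every 3. It's a Vigenère-style cipher with numeric key [8,7,9]: position i shifts by key[i mod 3].
For cheer: c+8=k, h+7=o, e+9=n, e+8=m, r+7=y.

konmy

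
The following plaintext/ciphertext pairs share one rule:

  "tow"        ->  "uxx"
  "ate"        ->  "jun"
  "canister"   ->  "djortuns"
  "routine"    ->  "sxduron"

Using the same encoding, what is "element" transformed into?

nmnnnou

The shift depends on letter class: consonant t→u is +1, but vowel o→x is +9. The rule splits by letter class: vowels +9, consonants +1.
For element: e(vowel)+9=n, l(cons)+1=m, e(vowel)+9=n, m(cons)+1=n, e(vowel)+9=n, n(cons)+1=o, t(cons)+1=u.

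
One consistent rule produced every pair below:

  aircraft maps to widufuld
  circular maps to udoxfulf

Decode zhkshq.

nephew

The output letters match the input read backwards, each shifted +3: aircraft reversed is tfarcria. Two steps: reverse the string, then apply a Caesar shift of +3.
Decoding zhkshq: shift back: z−3=w, h−3=e, k−3=h, s−3=p, h−3=e, q−3=n → wehpen; then reverse → nephew.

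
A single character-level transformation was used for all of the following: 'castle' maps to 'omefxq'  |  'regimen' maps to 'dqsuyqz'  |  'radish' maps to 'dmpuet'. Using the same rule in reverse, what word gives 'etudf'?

shirt

This is a Caesar cipher with shift 12.
Decoding etudf: e−12=s, t−12=h, u−12=i, d−12=r, f−12=t.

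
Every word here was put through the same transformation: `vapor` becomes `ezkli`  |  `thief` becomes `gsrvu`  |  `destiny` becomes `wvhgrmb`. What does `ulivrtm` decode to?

foreign

This is the alphabet-reversal cipher (Atbash): a becomes z, b becomes y, etc.
Undoing it on ulivrtm: u↔f, l↔o, i↔r, v↔e, r↔i, t↔g, m↔n.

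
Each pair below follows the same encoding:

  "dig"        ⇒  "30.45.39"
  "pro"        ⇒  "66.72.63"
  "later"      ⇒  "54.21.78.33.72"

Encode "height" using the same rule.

42.33.45.39.42.78

Each letter becomes 3×(its alphabet position, a=1..z=26) + 18.
Applying it to height: h=8→42, e=5→33, i=9→45, g=7→39, h=8→42, t=20→78.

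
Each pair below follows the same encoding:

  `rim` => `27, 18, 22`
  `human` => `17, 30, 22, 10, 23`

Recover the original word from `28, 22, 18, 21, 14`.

r is letter #18 and maps to 27: an offset of 9. Letters become their 1-based position plus 9 (so a→10, b→11, …).
Reversing it on 28, 22, 18, 21, 14: 28→(28−9)÷1=19=s, 22→(22−9)÷1=13=m, 18→(18−9)÷1=9=i, 21→(21−9)÷1=12=l, 14→(14−9)÷1=5=e.

smile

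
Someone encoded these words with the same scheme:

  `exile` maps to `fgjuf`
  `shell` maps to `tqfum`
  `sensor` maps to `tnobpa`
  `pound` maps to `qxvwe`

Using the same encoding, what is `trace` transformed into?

uablf

Shifts by position in exile: pos 0: e→f (+1), pos 1: x→g (+9), pos 2: i→j (+1), pos 3: l→u (+9) — repeating every 2. A repeating key of period 2 is used — shifts +1, +9 over and over.
For trace: t+1=u, r+9=a, a+1=b, c+9=l, e+1=f.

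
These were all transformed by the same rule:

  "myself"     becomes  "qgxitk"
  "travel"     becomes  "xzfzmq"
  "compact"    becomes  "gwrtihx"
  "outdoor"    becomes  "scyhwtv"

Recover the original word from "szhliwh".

orchard

Shifts by position in myself: pos 0: m→q (+4), pos 1: y→g (+8), pos 2: s→x (+5), pos 3: e→i (+4), pos 4: l→t (+8), pos 5: f→k (+5) — repeating every 3. It's a Vigenère-style cipher with numeric key [4,8,5]: position i shifts by key[i mod 3].
Decoding szhliwh: s−4=o, z−8=r, h−5=c, l−4=h, i−8=a, w−5=r, h−4=d.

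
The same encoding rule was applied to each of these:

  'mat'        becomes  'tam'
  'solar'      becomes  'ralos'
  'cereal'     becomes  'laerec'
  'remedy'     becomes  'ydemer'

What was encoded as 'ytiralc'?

The output letters match the input read backwards: mat reversed is tam. It's just the letters in reverse order.
Reversing it on ytiralc: then reverse → clarity.

clarity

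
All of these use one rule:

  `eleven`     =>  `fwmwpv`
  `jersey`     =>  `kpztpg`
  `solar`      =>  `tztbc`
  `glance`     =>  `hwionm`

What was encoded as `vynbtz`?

unfair

It's a Vigenère-style cipher with numeric key [1,11,8]: position i shifts by key[i mod 3].
Undoing it on vynbtz: v−1=u, y−11=n, n−8=f, b−1=a, t−11=i, z−8=r.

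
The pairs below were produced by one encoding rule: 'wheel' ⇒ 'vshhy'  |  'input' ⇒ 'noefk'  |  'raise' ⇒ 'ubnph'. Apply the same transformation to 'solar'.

w(22)→v(21) and h(7)→s(18) fit y≡21x+1 (mod 26); the inverse of 21 mod 26 is 5. Treating letters as 0–25, the rule is x ↦ 21x + 1 (mod 26).
On solar: s(18)→21·18+1≡15=p; o(14)→21·14+1≡9=j; l(11)→21·11+1≡24=y; a(0)→21·0+1≡1=b; r(17)→21·17+1≡20=u (all mod 26).

pjybu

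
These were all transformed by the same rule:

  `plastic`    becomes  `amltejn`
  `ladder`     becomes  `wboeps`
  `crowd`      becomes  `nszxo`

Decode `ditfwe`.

Shifts by position in plastic: pos 0: p→a (+11), pos 1: l→m (+1), pos 2: a→l (+11), pos 3: s→t (+1) — repeating every 2. The shifts repeat in a cycle of length 2: positions 0,1,… shift by +11, +1, then the pattern repeats.
Undoing it on ditfwe: d−11=s, i−1=h, t−11=i, f−1=e, w−11=l, e−1=d.

shield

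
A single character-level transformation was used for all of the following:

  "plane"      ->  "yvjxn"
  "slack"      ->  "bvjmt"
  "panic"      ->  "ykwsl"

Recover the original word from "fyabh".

worry

Shifts by position in plane: pos 0: p→y (+9), pos 1: l→v (+10), pos 2: a→j (+9), pos 3: n→x (+10) — repeating every 2. The shifts repeat in a cycle of length 2: positions 0,1,… shift by +9, +10, then the pattern repeats.
Decoding fyabh: f−9=w, y−10=o, a−9=r, b−10=r, h−9=y.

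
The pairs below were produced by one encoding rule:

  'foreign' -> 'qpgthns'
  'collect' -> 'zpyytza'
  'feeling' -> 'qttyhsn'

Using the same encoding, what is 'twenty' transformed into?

f(5)→q(16) and o(14)→p(15) fit y≡23x+5 (mod 26); the inverse of 23 mod 26 is 17. Each letter's alphabet position (a=0..z=25) is mapped through 23·x+5 mod 26 — an affine cipher.
On twenty: t(19)→23·19+5≡0=a; w(22)→23·22+5≡17=r; e(4)→23·4+5≡19=t; n(13)→23·13+5≡18=s; t(19)→23·19+5≡0=a; y(24)→23·24+5≡11=l (all mod 26).

artsal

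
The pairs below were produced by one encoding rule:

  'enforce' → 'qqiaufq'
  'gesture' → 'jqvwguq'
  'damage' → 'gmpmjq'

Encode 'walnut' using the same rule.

The shift depends on letter class: consonant n→q is +3, but vowel e→q is +12. The rule splits by letter class: vowels +12, consonants +3.
On walnut: w(cons)+3=z, a(vowel)+12=m, l(cons)+3=o, n(cons)+3=q, u(vowel)+12=g, t(cons)+3=w.

zmoqgw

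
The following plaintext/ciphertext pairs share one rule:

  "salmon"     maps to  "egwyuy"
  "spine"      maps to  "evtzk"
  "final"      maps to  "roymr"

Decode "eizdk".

score

A repeating key of period 3 is used — shifts +12, +6, +11 over and over.
Decoding eizdk: e−12=s, i−6=c, z−11=o, d−12=r, k−6=e.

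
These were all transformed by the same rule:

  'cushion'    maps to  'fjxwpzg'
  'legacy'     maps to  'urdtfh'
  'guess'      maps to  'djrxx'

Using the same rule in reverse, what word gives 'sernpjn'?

c(2)→f(5) and u(20)→j(9) fit y≡19x+19 (mod 26); the inverse of 19 mod 26 is 11. Each letter's alphabet position (a=0..z=25) is mapped through 19·x+19 mod 26 — an affine cipher.
Reversing it on sernpjn: s(18)→11·(18−19)≡15=p; e(4)→11·(4−19)≡17=r; r(17)→11·(17−19)≡4=e; n(13)→11·(13−19)≡12=m; p(15)→11·(15−19)≡8=i; j(9)→11·(9−19)≡20=u; n(13)→11·(13−19)≡12=m (all mod 26).

premium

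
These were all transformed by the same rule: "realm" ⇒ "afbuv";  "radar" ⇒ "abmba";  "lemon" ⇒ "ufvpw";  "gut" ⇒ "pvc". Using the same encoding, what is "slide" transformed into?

bujmf

Two shifts are in play — +1 for a/e/i/o/u, +9 for every other letter.
Applying it to slide: s(cons)+9=b, l(cons)+9=u, i(vowel)+1=j, d(cons)+9=m, e(vowel)+1=f.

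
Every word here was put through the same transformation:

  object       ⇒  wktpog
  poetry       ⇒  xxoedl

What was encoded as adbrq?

surge

In object: o→w is +8, b→k is +9, j→t is +10, e→p is +11 — the shift increases by 1 each position. Each letter shifts forward by (position + 8), i.e. 8, 9, 10, … — the shift grows by one for each successive letter.
Decoding adbrq: a−8=s, d−9=u, b−10=r, r−11=g, q−12=e.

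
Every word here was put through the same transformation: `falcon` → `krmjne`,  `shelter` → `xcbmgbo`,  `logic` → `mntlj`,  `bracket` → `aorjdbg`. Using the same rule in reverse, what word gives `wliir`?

pizza

f(5)→k(10) and a(0)→r(17) fit y≡9x+17 (mod 26); the inverse of 9 mod 26 is 3. This is an affine cipher: with a=0,…,z=25, each position x becomes (9x+17) mod 26.
Undoing it on wliir: w(22)→3·(22−17)≡15=p; l(11)→3·(11−17)≡8=i; i(8)→3·(8−17)≡25=z; i(8)→3·(8−17)≡25=z; r(17)→3·(17−17)≡0=a (all mod 26).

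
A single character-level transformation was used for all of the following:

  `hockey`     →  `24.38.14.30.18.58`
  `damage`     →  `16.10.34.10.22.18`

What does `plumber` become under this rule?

40.32.50.34.12.18.44

h(#8)→24 and o(#15)→38: differences scale by 2, so n = 2·pos + 8. With a=1..z=26, the number is 2·pos + 8.
For plumber: p=16→40, l=12→32, u=21→50, m=13→34, b=2→12, e=5→18, r=18→44.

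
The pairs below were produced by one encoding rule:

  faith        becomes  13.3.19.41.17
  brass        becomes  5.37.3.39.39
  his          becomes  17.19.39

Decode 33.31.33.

f(#6)→13 and a(#1)→3: differences scale by 2, so n = 2·pos + 1. The formula is n = 2×(alphabet index, a=1) + 1.
Reversing it on 33.31.33: 33→(33−1)÷2=16=p, 31→(31−1)÷2=15=o, 33→(33−1)÷2=16=p.

pop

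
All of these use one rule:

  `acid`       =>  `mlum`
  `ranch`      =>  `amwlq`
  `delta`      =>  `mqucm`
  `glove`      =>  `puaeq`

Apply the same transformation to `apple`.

The shift depends on letter class: consonant c→l is +9, but vowel a→m is +12. The rule splits by letter class: vowels +12, consonants +9.
On apple: a(vowel)+12=m, p(cons)+9=y, p(cons)+9=y, l(cons)+9=u, e(vowel)+12=q.

myyuq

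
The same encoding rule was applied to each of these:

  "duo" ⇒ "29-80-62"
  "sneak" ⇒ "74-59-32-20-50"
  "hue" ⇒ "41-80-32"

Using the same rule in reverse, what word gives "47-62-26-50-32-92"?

d(#4)→29 and u(#21)→80: differences scale by 3, so n = 3·pos + 17. Each letter becomes 3×(its alphabet position, a=1..z=26) + 17.
Reversing it on 47-62-26-50-32-92: 47→(47−17)÷3=10=j, 62→(62−17)÷3=15=o, 26→(26−17)÷3=3=c, 50→(50−17)÷3=11=k, 32→(32−17)÷3=5=e, 92→(92−17)÷3=25=y.

jockey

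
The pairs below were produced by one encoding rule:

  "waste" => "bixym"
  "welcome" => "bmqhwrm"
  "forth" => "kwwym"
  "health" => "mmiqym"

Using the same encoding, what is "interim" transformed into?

qsymwqr

The shift depends on letter class: consonant w→b is +5, but vowel a→i is +8. Vowels shift forward by 8 and consonants shift forward by 5.
Applying it to interim: i(vowel)+8=q, n(cons)+5=s, t(cons)+5=y, e(vowel)+8=m, r(cons)+5=w, i(vowel)+8=q, m(cons)+5=r.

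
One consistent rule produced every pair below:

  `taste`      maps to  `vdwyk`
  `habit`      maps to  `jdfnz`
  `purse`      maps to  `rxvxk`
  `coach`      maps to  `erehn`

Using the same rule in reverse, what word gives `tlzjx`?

In taste: t→v is +2, a→d is +3, s→w is +4, t→y is +5 — the shift increases by 1 each position. The shift increases by 1 at each position, starting from +2: 2, 3, 4, ….
Decoding tlzjx: t−2=r, l−3=i, z−4=v, j−5=e, x−6=r.

river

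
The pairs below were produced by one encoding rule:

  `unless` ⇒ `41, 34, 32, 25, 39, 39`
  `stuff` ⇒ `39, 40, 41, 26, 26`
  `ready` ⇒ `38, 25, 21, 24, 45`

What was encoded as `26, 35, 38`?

u is letter #21 and maps to 41: an offset of 20. Each letter is replaced by its alphabet position (a=1..z=26) + 20.
Undoing it on 26, 35, 38: 26→(26−20)÷1=6=f, 35→(35−20)÷1=15=o, 38→(38−20)÷1=18=r.

for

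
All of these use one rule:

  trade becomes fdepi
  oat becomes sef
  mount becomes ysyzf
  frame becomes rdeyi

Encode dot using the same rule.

psf

The shift depends on letter class: consonant t→f is +12, but vowel a→e is +4. Vowels shift forward by 4 and consonants shift forward by 12.
For dot: d(cons)+12=p, o(vowel)+4=s, t(cons)+12=f.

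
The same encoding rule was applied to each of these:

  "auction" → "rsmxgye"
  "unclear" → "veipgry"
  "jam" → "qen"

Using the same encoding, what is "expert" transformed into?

The output letters match the input read backwards, each shifted +4: auction reversed is noitcua. The word is reversed, then every letter is shifted forward by 4.
For expert: reverse → trepxe; then shift: t+4=x, r+4=v, e+4=i, p+4=t, x+4=b, e+4=i.

xvitbi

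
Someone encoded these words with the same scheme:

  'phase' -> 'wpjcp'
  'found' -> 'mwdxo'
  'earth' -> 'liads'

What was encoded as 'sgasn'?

In phase: p→w is +7, h→p is +8, a→j is +9, s→c is +10 — the shift increases by 1 each position. The shift increases by 1 at each position, starting from +7: 7, 8, 9, ….
Decoding sgasn: s−7=l, g−8=y, a−9=r, s−10=i, n−11=c.

lyric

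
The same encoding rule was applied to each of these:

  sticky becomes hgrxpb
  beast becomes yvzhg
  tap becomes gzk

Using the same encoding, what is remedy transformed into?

Each pair mirrors across the alphabet (s↔h, t↔g, i↔r): positions sum to 25. Letters are reflected about the middle of the alphabet (position → 25−position): Atbash.
Applying it to remedy: r↔i, e↔v, m↔n, e↔v, d↔w, y↔b.

ivnvwb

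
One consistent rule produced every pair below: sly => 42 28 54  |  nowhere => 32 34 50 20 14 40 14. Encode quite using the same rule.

38 46 22 44 14

s(#19)→42 and l(#12)→28: differences scale by 2, so n = 2·pos + 4. Each letter becomes 2×(its alphabet position, a=1..z=26) + 4.
On quite: q=17→38, u=21→46, i=9→22, t=20→44, e=5→14.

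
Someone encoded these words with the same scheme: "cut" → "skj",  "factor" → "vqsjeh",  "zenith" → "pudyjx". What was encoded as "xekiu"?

It's a constant shift of +16 (ROT16).
Undoing it on xekiu: x−16=h, e−16=o, k−16=u, i−16=s, u−16=e.

house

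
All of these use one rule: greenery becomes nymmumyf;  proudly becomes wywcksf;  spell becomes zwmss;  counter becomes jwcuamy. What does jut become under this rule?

qca

The shift depends on letter class: consonant g→n is +7, but vowel e→m is +8. Vowels shift forward by 8 and consonants shift forward by 7.
Applying it to jut: j(cons)+7=q, u(vowel)+8=c, t(cons)+7=a.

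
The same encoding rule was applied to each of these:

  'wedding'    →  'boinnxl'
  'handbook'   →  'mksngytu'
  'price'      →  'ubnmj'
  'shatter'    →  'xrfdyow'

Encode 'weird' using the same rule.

bonbi

Shifts by position in wedding: pos 0: w→b (+5), pos 1: e→o (+10), pos 2: d→i (+5), pos 3: d→n (+10) — repeating every 2. A repeating key of period 2 is used — shifts +5, +10 over and over.
Applying it to weird: w+5=b, e+10=o, i+5=n, r+10=b, d+5=i.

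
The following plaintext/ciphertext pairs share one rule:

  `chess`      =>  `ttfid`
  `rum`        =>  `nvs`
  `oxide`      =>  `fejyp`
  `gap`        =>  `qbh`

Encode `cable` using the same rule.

fmcbd

Two steps: reverse the string, then apply a Caesar shift of +1.
Applying it to cable: reverse → elbac; then shift: e+1=f, l+1=m, b+1=c, a+1=b, c+1=d.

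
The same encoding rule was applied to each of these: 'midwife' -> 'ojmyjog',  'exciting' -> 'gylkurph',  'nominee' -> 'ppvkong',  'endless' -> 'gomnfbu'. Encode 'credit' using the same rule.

Shifts by position in midwife: pos 0: m→o (+2), pos 1: i→j (+1), pos 2: d→m (+9), pos 3: w→y (+2), pos 4: i→j (+1), pos 5: f→o (+9) — repeating every 3. The shifts repeat in a cycle of length 3: positions 0,1,… shift by +2, +1, +9, then the pattern repeats.
For credit: c+2=e, r+1=s, e+9=n, d+2=f, i+1=j, t+9=c.

esnfjc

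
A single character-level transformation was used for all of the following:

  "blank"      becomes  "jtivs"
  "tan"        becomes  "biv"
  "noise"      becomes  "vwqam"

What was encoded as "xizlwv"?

Compare letters: b→j is +8, l→t is +8, a→i is +8 — a constant shift. It's a constant shift of +8 (ROT8).
Decoding xizlwv: x−8=p, i−8=a, z−8=r, l−8=d, w−8=o, v−8=n.

pardon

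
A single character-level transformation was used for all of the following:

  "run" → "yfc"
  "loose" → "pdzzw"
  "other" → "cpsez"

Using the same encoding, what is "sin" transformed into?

ytd

The output letters match the input read backwards, each shifted +11: run reversed is nur. The word is reversed, then every letter is shifted forward by 11.
For sin: reverse → nis; then shift: n+11=y, i+11=t, s+11=d.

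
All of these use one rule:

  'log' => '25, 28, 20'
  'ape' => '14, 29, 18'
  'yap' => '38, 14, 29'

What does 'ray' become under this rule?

31, 14, 38

l is letter #12 and maps to 25: an offset of 13. Letters become their 1-based position plus 13 (so a→14, b→15, …).
Applying it to ray: r=18→31, a=1→14, y=25→38.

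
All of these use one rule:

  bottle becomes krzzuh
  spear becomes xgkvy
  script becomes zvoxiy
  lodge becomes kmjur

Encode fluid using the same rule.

The output letters match the input read backwards, each shifted +6: bottle reversed is elttob. Read the word backwards and shift each letter +6.
Applying it to fluid: reverse → diulf; then shift: d+6=j, i+6=o, u+6=a, l+6=r, f+6=l.

joarl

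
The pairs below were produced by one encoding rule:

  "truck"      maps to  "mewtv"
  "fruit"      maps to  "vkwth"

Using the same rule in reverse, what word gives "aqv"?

The output letters match the input read backwards, each shifted +2: truck reversed is kcurt. The word is reversed, then every letter is shifted forward by 2.
Undoing it on aqv: shift back: a−2=y, q−2=o, v−2=t → yot; then reverse → toy.

toy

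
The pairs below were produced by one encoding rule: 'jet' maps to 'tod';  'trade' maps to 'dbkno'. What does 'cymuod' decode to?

socket

Compare letters: j→t is +10, e→o is +10, t→d is +10 — a constant shift. This is a Caesar cipher with shift 10.
Undoing it on cymuod: c−10=s, y−10=o, m−10=c, u−10=k, o−10=e, d−10=t.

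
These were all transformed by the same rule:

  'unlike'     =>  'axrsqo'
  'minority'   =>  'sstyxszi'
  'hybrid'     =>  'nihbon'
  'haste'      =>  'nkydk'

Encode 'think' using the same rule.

zroxq

It's a Vigenère-style cipher with numeric key [6,10]: position i shifts by key[i mod 2].
For think: t+6=z, h+10=r, i+6=o, n+10=x, k+6=q.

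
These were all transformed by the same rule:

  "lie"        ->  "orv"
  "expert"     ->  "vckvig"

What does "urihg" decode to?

first

Each pair mirrors across the alphabet (l↔o, i↔r, e↔v): positions sum to 25. Each letter is replaced by its mirror in the alphabet: a↔z, b↔y, c↔x, and so on (the Atbash cipher).
Undoing it on urihg: u↔f, r↔i, i↔r, h↔s, g↔t.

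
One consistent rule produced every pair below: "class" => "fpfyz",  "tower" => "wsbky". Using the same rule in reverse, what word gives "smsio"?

In class: c→f is +3, l→p is +4, a→f is +5, s→y is +6 — the shift increases by 1 each position. Each letter shifts forward by (position + 3), i.e. 3, 4, 5, … — the shift grows by one for each successive letter.
Decoding smsio: s−3=p, m−4=i, s−5=n, i−6=c, o−7=h.

pinch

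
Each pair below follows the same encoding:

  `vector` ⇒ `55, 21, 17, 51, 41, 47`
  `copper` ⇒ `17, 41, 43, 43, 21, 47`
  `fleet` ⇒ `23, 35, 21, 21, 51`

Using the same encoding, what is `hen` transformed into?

v(#22)→55 and e(#5)→21: differences scale by 2, so n = 2·pos + 11. With a=1..z=26, the number is 2·pos + 11.
For hen: h=8→27, e=5→21, n=14→39.

27, 21, 39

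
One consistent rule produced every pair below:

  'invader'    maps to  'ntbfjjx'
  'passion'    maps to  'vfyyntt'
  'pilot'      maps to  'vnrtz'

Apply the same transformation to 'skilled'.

yqnrrjj

The shift depends on letter class: consonant n→t is +6, but vowel i→n is +5. Vowels shift forward by 5 and consonants shift forward by 6.
On skilled: s(cons)+6=y, k(cons)+6=q, i(vowel)+5=n, l(cons)+6=r, l(cons)+6=r, e(vowel)+5=j, d(cons)+6=j.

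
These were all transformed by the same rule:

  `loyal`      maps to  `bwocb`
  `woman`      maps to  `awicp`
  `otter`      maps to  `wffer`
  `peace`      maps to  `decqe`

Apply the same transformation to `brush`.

jrmyz

This is an affine cipher: with a=0,…,z=25, each position x becomes (7x+2) mod 26.
For brush: b(1)→7·1+2≡9=j; r(17)→7·17+2≡17=r; u(20)→7·20+2≡12=m; s(18)→7·18+2≡24=y; h(7)→7·7+2≡25=z (all mod 26).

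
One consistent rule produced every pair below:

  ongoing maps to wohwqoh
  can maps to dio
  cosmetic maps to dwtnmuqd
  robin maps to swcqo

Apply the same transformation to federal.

gmemsim

Vowels shift forward by 8 and consonants shift forward by 1.
Applying it to federal: f(cons)+1=g, e(vowel)+8=m, d(cons)+1=e, e(vowel)+8=m, r(cons)+1=s, a(vowel)+8=i, l(cons)+1=m.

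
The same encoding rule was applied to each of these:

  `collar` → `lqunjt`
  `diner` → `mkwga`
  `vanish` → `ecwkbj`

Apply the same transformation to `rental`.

The shifts repeat in a cycle of length 2: positions 0,1,… shift by +9, +2, then the pattern repeats.
Applying it to rental: r+9=a, e+2=g, n+9=w, t+2=v, a+9=j, l+2=n.

agwvjn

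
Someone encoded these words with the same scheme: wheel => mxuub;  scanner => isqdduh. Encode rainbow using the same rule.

hqydrem

Each letter is shifted forward by 16 in the alphabet (a Caesar shift of +16).
On rainbow: r+16=h, a+16=q, i+16=y, n+16=d, b+16=r, o+16=e, w+16=m.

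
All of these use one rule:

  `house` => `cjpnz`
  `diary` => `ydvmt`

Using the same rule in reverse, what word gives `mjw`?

rob

Compare letters: h→c is +21, o→j is +21, u→p is +21 — a constant shift. It's a constant shift of +21 (ROT21).
Reversing it on mjw: m−21=r, j−21=o, w−21=b.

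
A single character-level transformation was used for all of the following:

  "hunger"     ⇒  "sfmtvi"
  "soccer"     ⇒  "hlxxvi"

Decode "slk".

hop

Each pair mirrors across the alphabet (h↔s, u↔f, n↔m): positions sum to 25. Each letter is replaced by its mirror in the alphabet: a↔z, b↔y, c↔x, and so on (the Atbash cipher).
Reversing it on slk: s↔h, l↔o, k↔p.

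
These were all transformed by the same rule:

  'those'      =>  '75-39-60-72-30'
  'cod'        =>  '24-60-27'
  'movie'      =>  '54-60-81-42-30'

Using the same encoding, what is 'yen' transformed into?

90-30-57

t(#20)→75 and h(#8)→39: differences scale by 3, so n = 3·pos + 15. Each letter becomes 3×(its alphabet position, a=1..z=26) + 15.
Applying it to yen: y=25→90, e=5→30, n=14→57.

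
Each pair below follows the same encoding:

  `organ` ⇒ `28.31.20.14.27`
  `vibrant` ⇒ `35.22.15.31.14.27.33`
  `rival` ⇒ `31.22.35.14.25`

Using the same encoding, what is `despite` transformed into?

Letters become their 1-based position plus 13 (so a→14, b→15, …).
For despite: d=4→17, e=5→18, s=19→32, p=16→29, i=9→22, t=20→33, e=5→18.

17.18.32.29.22.33.18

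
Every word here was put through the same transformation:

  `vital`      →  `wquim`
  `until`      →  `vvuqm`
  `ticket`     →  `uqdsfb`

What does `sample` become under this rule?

Shifts by position in vital: pos 0: v→w (+1), pos 1: i→q (+8), pos 2: t→u (+1), pos 3: a→i (+8) — repeating every 2. It's a Vigenère-style cipher with numeric key [1,8]: position i shifts by key[i mod 2].
On sample: s+1=t, a+8=i, m+1=n, p+8=x, l+1=m, e+8=m.

tinxmm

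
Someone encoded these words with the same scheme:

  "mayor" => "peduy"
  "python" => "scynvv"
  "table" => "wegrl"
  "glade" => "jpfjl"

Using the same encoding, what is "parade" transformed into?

sewgkm

Each letter shifts forward by (position + 3), i.e. 3, 4, 5, … — the shift grows by one for each successive letter.
For parade: p+3=s, a+4=e, r+5=w, a+6=g, d+7=k, e+8=m.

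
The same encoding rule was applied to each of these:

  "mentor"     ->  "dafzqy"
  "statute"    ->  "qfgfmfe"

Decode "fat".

The output letters match the input read backwards, each shifted +12: mentor reversed is rotnem. Read the word backwards and shift each letter +12.
Decoding fat: shift back: f−12=t, a−12=o, t−12=h → toh; then reverse → hot.

hot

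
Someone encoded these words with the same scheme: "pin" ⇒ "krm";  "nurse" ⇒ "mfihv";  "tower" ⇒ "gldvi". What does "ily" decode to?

rob

Each pair mirrors across the alphabet (p↔k, i↔r, n↔m): positions sum to 25. This is the alphabet-reversal cipher (Atbash): a becomes z, b becomes y, etc.
Decoding ily: i↔r, l↔o, y↔b.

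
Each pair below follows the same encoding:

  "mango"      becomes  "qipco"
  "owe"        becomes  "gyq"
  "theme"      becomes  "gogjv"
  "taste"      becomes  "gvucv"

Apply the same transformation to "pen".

pgr

The output letters match the input read backwards, each shifted +2: mango reversed is ognam. The word is reversed, then every letter is shifted forward by 2.
On pen: reverse → nep; then shift: n+2=p, e+2=g, p+2=r.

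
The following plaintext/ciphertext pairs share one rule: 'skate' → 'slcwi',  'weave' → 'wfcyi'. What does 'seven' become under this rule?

Letter i (0-indexed) is shifted by i+0, so successive shifts are 0, 1, 2, ….
On seven: s+0=s, e+1=f, v+2=x, e+3=h, n+4=r.

sfxhr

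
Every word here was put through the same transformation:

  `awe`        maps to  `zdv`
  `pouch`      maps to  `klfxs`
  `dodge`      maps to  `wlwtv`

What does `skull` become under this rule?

hpfoo

This is the alphabet-reversal cipher (Atbash): a becomes z, b becomes y, etc.
On skull: s↔h, k↔p, u↔f, l↔o, l↔o.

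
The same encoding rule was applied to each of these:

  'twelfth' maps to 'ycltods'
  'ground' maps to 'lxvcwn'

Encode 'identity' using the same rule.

In twelfth: t→y is +5, w→c is +6, e→l is +7, l→t is +8 — the shift increases by 1 each position. The shift increases by 1 at each position, starting from +5: 5, 6, 7, ….
Applying it to identity: i+5=n, d+6=j, e+7=l, n+8=v, t+9=c, i+10=s, t+11=e, y+12=k.

njlvcsek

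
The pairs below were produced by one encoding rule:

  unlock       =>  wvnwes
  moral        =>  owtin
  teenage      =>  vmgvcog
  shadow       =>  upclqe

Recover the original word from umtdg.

Shifts by position in unlock: pos 0: u→w (+2), pos 1: n→v (+8), pos 2: l→n (+2), pos 3: o→w (+8) — repeating every 2. The shifts repeat in a cycle of length 2: positions 0,1,… shift by +2, +8, then the pattern repeats.
Undoing it on umtdg: u−2=s, m−8=e, t−2=r, d−8=v, g−2=e.

serve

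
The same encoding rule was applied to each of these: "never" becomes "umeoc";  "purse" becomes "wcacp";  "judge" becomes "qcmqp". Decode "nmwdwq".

In never: n→u is +7, e→m is +8, v→e is +9, e→o is +10 — the shift increases by 1 each position. Each letter shifts forward by (position + 7), i.e. 7, 8, 9, … — the shift grows by one for each successive letter.
Reversing it on nmwdwq: n−7=g, m−8=e, w−9=n, d−10=t, w−11=l, q−12=e.

gentle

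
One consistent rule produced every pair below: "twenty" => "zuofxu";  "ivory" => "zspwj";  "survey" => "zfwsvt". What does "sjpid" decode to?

choir

The output letters match the input read backwards, each shifted +1: twenty reversed is ytnewt. Two steps: reverse the string, then apply a Caesar shift of +1.
Undoing it on sjpid: shift back: s−1=r, j−1=i, p−1=o, i−1=h, d−1=c → riohc; then reverse → choir.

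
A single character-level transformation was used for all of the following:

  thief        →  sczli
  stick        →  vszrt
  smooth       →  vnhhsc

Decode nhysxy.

mortar

This is an affine cipher: with a=0,…,z=25, each position x becomes (23x+23) mod 26.
Undoing it on nhysxy: n(13)→17·(13−23)≡12=m; h(7)→17·(7−23)≡14=o; y(24)→17·(24−23)≡17=r; s(18)→17·(18−23)≡19=t; x(23)→17·(23−23)≡0=a; y(24)→17·(24−23)≡17=r (all mod 26).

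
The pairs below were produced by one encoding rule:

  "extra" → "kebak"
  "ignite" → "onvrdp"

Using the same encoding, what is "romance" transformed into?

xvujxnq

In extra: e→k is +6, x→e is +7, t→b is +8, r→a is +9 — the shift increases by 1 each position. Letter i (0-indexed) is shifted by i+6, so successive shifts are 6, 7, 8, ….
On romance: r+6=x, o+7=v, m+8=u, a+9=j, n+10=x, c+11=n, e+12=q.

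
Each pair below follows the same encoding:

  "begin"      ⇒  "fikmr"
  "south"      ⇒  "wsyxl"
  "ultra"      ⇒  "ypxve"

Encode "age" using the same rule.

It's a constant shift of +4 (ROT4).
Applying it to age: a+4=e, g+4=k, e+4=i.

eki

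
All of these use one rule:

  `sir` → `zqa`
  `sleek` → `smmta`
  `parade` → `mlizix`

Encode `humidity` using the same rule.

gbqlqucp

The output letters match the input read backwards, each shifted +8: sir reversed is ris. The word is reversed, then every letter is shifted forward by 8.
Applying it to humidity: reverse → ytidimuh; then shift: y+8=g, t+8=b, i+8=q, d+8=l, i+8=q, m+8=u, u+8=c, h+8=p.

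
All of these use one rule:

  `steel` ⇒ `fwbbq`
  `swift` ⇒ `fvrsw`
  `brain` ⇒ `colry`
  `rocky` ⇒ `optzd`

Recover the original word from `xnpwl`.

quota

s(18)→f(5) and t(19)→w(22) fit y≡17x+11 (mod 26); the inverse of 17 mod 26 is 23. Treating letters as 0–25, the rule is x ↦ 17x + 11 (mod 26).
Reversing it on xnpwl: x(23)→23·(23−11)≡16=q; n(13)→23·(13−11)≡20=u; p(15)→23·(15−11)≡14=o; w(22)→23·(22−11)≡19=t; l(11)→23·(11−11)≡0=a (all mod 26).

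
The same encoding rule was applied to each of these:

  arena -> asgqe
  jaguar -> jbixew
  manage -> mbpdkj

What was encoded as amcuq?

alarm

The shift increases by 1 at each position, starting from +0: 0, 1, 2, ….
Decoding amcuq: a−0=a, m−1=l, c−2=a, u−3=r, q−4=m.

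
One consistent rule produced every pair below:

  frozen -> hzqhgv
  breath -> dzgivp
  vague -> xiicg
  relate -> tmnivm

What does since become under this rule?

Shifts by position in frozen: pos 0: f→h (+2), pos 1: r→z (+8), pos 2: o→q (+2), pos 3: z→h (+8) — repeating every 2. It's a Vigenère-style cipher with numeric key [2,8]: position i shifts by key[i mod 2].
For since: s+2=u, i+8=q, n+2=p, c+8=k, e+2=g.

uqpkg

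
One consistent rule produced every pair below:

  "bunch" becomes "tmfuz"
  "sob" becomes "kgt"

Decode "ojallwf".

written

Compare letters: b→t is +18, u→m is +18, n→f is +18 — a constant shift. This is a Caesar cipher with shift 18.
Decoding ojallwf: o−18=w, j−18=r, a−18=i, l−18=t, l−18=t, w−18=e, f−18=n.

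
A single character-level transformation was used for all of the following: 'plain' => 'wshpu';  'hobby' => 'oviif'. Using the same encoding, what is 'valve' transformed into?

Compare letters: p→w is +7, l→s is +7, a→h is +7 — a constant shift. Every letter moves 7 places later in the alphabet, wrapping around z→a.
Applying it to valve: v+7=c, a+7=h, l+7=s, v+7=c, e+7=l.

chscl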